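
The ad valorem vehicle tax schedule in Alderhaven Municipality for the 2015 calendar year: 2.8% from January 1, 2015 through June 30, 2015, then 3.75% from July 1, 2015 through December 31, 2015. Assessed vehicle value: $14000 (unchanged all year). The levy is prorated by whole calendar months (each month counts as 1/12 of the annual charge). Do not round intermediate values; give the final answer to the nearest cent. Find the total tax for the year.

January 1 – June 30, 2015: 6 months at 2.8% → $14000 × 2.8% × 6/12 = $196.0000
July 1 – December 31, 2015: 6 months at 3.75% → $14000 × 3.75% × 6/12 = $262.5000
Total = $458.5000

$458.50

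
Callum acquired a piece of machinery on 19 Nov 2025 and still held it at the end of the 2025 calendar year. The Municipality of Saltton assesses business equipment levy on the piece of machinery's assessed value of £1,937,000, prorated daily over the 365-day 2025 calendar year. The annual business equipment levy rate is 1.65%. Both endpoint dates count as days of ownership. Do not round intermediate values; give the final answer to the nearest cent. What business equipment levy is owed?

Days held (19 Nov – 31 Dec 2025): 43 out of 365
Tax = £1,937,000 × 1.65% × 43/365 = £3,765.2096

£3,765.21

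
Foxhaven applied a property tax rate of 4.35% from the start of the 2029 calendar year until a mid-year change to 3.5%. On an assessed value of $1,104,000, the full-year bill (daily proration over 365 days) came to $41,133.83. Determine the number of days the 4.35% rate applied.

Let d = days at the first rate; then 365 − d days at the second rate.
$1,104,000 × [4.35%·d + 3.5%·(365−d)] / 365 = $41,133.83
Solving gives d = 97, so the new rate took effect on April 8, 2029.

97 days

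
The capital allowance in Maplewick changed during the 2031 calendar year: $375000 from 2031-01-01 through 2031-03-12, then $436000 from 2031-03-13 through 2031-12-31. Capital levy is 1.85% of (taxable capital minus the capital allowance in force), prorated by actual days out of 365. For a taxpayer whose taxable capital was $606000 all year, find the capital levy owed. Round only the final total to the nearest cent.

2031-01-01 to 2031-03-12: 71 days, exemption $375000 → ($606000 − $375000) × 1.85% × 71/365 = $831.2836
2031-03-13 to 2031-12-31: 294 days, exemption $436000 → ($606000 − $436000) × 1.85% × 294/365 = $2533.2329
Total = $3364.5164

$3364.52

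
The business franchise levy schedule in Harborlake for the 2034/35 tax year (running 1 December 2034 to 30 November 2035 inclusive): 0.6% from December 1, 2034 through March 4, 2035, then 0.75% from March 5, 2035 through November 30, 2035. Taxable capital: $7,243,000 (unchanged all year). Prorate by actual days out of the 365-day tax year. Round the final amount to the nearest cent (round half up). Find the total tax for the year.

$51,524.52

December 1, 2034 – March 4, 2035: 94 days at 0.6% → $7,243,000 × 0.6% × 94/365 = $11,191.9233
March 5 – November 30, 2035: 271 days at 0.75% → $7,243,000 × 0.75% × 271/365 = $40,332.5959
Total = $51,524.5192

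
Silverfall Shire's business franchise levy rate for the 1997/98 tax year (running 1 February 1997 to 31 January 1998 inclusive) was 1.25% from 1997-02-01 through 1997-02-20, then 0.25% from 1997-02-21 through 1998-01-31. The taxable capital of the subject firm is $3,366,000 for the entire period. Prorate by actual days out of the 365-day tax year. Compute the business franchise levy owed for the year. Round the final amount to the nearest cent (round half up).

1997-02-01 to 1997-02-20: 20 days at 1.25% → $3,366,000 × 1.25% × 20/365 = $2,305.4795
1997-02-21 to 1998-01-31: 345 days at 0.25% → $3,366,000 × 0.25% × 345/365 = $7,953.9041
Total = $10,259.3836

$10,259.38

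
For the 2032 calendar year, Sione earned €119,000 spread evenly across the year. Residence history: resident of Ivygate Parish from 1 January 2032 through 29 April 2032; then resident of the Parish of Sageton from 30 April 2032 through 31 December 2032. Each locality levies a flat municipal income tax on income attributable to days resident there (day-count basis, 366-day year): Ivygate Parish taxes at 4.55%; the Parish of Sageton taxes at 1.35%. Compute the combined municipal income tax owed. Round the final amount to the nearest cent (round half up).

Ivygate Parish, 1 January – 29 April 2032: 120 days → €119,000 × 4.55% × 120/366 = €1,775.2459
The Parish of Sageton, 30 April – 31 December 2032: 246 days → €119,000 × 1.35% × 246/366 = €1,079.7787
Total = €2,855.0246

€2,855.02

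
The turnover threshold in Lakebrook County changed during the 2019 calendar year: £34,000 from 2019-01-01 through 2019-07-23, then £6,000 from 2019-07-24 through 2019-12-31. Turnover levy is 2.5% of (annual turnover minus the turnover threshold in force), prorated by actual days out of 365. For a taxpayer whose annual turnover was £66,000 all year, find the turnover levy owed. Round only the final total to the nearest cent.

2019-01-01 to 2019-07-23: 204 days, exemption £34,000 → (£66,000 − £34,000) × 2.5% × 204/365 = £447.1233
2019-07-24 to 2019-12-31: 161 days, exemption £6,000 → (£66,000 − £6,000) × 2.5% × 161/365 = £661.6438
Total = £1,108.7671

£1,108.77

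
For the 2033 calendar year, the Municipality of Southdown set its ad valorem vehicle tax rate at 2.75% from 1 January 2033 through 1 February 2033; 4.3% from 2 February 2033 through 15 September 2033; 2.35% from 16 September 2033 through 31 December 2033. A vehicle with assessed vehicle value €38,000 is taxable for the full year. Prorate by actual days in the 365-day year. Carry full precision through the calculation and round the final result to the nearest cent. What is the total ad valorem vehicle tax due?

1 January – 1 February 2033: 32 days at 2.75% → €38,000 × 2.75% × 32/365 = €91.6164
2 February – 15 September 2033: 226 days at 4.3% → €38,000 × 4.3% × 226/365 = €1,011.7370
16 September – 31 December 2033: 107 days at 2.35% → €38,000 × 2.35% × 107/365 = €261.7836
Total = €1,365.1370

€1,365.14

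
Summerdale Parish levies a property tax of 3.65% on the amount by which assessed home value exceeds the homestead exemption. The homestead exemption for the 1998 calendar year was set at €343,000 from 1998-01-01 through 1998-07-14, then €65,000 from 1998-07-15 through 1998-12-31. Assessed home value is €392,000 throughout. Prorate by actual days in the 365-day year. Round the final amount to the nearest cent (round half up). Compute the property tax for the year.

€6,514.50

1998-01-01 to 1998-07-14: 195 days, exemption €343,000 → (€392,000 − €343,000) × 3.65% × 195/365 = €955.5000
1998-07-15 to 1998-12-31: 170 days, exemption €65,000 → (€392,000 − €65,000) × 3.65% × 170/365 = €5,559.0000
Total = €6,514.5000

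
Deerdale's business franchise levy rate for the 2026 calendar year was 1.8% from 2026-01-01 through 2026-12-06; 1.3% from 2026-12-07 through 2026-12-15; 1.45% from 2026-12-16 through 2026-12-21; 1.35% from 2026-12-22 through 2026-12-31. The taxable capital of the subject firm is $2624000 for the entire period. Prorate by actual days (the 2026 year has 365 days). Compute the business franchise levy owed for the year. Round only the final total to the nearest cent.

$46434.02

2026-01-01 to 2026-12-06: 340 days at 1.8% → $2624000 × 1.8% × 340/365 = $43996.9315
2026-12-07 to 2026-12-15: 9 days at 1.3% → $2624000 × 1.3% × 9/365 = $841.1178
2026-12-16 to 2026-12-21: 6 days at 1.45% → $2624000 × 1.45% × 6/365 = $625.4466
2026-12-22 to 2026-12-31: 10 days at 1.35% → $2624000 × 1.35% × 10/365 = $970.5205
Total = $46434.0164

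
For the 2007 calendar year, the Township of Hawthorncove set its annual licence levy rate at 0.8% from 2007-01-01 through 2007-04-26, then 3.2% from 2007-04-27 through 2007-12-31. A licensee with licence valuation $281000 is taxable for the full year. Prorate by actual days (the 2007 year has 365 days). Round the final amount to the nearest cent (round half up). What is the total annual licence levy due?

2007-01-01 to 2007-04-26: 116 days at 0.8% → $281000 × 0.8% × 116/365 = $714.4329
2007-04-27 to 2007-12-31: 249 days at 3.2% → $281000 × 3.2% × 249/365 = $6134.2685
Total = $6848.7014

$6848.70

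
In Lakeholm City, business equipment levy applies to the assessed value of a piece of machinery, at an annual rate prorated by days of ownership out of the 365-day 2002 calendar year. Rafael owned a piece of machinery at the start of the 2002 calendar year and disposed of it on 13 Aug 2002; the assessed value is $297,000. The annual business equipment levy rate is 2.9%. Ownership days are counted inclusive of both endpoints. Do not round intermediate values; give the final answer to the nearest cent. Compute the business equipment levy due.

$5,309.38

Days held (1 Jan – 13 Aug 2002): 225 out of 365
Tax = $297,000 × 2.9% × 225/365 = $5,309.3836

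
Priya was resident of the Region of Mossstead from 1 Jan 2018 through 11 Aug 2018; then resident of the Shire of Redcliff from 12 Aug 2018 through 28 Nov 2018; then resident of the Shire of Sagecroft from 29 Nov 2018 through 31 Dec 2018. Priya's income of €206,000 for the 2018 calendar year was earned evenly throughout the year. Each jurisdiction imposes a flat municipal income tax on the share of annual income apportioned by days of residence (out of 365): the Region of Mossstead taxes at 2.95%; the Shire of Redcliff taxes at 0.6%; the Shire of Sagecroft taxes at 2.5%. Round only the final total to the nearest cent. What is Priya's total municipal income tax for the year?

€4,547.52

The Region of Mossstead, 1 Jan – 11 Aug 2018: 223 days → €206,000 × 2.95% × 223/365 = €3,712.7973
The Shire of Redcliff, 12 Aug – 28 Nov 2018: 109 days → €206,000 × 0.6% × 109/365 = €369.1068
The Shire of Sagecroft, 29 Nov – 31 Dec 2018: 33 days → €206,000 × 2.5% × 33/365 = €465.6164
Total = €4,547.5205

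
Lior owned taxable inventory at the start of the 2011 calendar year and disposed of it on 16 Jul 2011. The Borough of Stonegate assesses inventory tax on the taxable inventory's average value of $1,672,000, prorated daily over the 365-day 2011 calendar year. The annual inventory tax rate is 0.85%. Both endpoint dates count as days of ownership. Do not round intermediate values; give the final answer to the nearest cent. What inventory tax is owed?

Days held (1 Jan – 16 Jul 2011): 197 out of 365
Tax = $1,672,000 × 0.85% × 197/365 = $7,670.5863

$7,670.59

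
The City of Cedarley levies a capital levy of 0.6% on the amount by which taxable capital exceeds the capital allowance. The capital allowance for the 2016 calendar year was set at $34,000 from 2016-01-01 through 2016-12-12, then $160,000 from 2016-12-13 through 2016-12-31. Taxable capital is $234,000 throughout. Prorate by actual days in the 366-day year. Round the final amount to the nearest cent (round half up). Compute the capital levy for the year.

2016-01-01 to 2016-12-12: 347 days, exemption $34,000 → ($234,000 − $34,000) × 0.6% × 347/366 = $1,137.7049
2016-12-13 to 2016-12-31: 19 days, exemption $160,000 → ($234,000 − $160,000) × 0.6% × 19/366 = $23.0492
Total = $1,160.7541

$1,160.75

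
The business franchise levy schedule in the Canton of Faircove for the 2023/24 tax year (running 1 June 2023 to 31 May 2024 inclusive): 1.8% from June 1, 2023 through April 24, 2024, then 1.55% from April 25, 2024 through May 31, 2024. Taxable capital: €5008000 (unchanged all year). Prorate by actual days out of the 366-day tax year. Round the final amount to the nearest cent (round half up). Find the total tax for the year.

June 1, 2023 – April 24, 2024: 329 days at 1.8% → €5008000 × 1.8% × 329/366 = €81031.0820
April 25 – May 31, 2024: 37 days at 1.55% → €5008000 × 1.55% × 37/366 = €7847.2350
Total = €88878.3169

€88878.32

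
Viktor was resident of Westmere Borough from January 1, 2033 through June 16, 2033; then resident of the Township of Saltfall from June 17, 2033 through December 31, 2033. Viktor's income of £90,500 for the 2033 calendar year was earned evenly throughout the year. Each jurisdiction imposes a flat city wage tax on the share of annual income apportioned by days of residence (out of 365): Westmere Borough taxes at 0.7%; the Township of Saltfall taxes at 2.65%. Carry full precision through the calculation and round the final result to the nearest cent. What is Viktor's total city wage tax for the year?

Westmere Borough, January 1 – June 16, 2033: 167 days → £90,500 × 0.7% × 167/365 = £289.8479
The Township of Saltfall, June 17 – December 31, 2033: 198 days → £90,500 × 2.65% × 198/365 = £1,300.9685
Total = £1,590.8164

£1,590.82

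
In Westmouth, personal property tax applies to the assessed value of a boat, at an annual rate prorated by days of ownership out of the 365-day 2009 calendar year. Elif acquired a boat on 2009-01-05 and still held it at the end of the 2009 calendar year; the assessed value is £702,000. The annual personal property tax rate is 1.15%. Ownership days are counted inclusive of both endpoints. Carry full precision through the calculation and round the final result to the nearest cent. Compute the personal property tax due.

Days held (2009-01-05 to 2009-12-31): 361 out of 365
Tax = £702,000 × 1.15% × 361/365 = £7,984.5288

£7,984.53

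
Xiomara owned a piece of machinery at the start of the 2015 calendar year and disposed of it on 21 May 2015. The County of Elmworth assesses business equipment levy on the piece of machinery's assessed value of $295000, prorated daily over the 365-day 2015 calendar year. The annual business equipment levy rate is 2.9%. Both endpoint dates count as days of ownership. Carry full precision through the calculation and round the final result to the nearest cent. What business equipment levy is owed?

$3304.81

Days held (1 Jan – 21 May 2015): 141 out of 365
Tax = $295000 × 2.9% × 141/365 = $3304.8082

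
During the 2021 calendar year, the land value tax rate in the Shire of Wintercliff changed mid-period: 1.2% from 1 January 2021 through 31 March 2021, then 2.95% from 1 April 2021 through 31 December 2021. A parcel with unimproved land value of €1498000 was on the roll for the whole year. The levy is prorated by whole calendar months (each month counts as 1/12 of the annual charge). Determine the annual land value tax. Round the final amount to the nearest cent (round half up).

1 January – 31 March 2021: 3 months at 1.2% → €1498000 × 1.2% × 3/12 = €4494.0000
1 April – 31 December 2021: 9 months at 2.95% → €1498000 × 2.95% × 9/12 = €33143.2500
Total = €37637.2500

€37637.25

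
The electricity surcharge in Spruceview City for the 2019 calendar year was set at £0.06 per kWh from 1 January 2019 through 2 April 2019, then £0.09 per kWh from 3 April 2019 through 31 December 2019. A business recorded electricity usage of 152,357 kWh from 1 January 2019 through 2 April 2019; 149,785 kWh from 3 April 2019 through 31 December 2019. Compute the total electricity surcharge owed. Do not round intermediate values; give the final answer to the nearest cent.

£22622.07

1 January – 2 April 2019: 152,357 kWh at £0.06/kWh → £9141.42
3 April – 31 December 2019: 149,785 kWh at £0.09/kWh → £13480.65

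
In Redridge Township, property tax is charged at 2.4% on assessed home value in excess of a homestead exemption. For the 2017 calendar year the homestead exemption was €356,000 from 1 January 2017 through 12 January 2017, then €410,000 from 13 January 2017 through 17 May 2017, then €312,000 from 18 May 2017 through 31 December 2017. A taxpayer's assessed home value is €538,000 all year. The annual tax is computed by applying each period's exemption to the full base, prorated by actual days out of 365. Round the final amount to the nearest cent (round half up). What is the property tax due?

1 January – 12 January 2017: 12 days, exemption €356,000 → (€538,000 − €356,000) × 2.4% × 12/365 = €143.6055
13 January – 17 May 2017: 125 days, exemption €410,000 → (€538,000 − €410,000) × 2.4% × 125/365 = €1,052.0548
18 May – 31 December 2017: 228 days, exemption €312,000 → (€538,000 − €312,000) × 2.4% × 228/365 = €3,388.1425
Total = €4,583.8027

€4,583.80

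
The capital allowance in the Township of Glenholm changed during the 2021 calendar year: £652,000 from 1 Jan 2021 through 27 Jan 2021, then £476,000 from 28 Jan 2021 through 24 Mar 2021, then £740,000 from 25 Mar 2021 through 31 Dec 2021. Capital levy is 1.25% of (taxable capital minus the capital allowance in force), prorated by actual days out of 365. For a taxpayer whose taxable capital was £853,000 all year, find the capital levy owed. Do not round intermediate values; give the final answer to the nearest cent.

1 Jan – 27 Jan 2021: 27 days, exemption £652,000 → (£853,000 − £652,000) × 1.25% × 27/365 = £185.8562
28 Jan – 24 Mar 2021: 56 days, exemption £476,000 → (£853,000 − £476,000) × 1.25% × 56/365 = £723.0137
25 Mar – 31 Dec 2021: 282 days, exemption £740,000 → (£853,000 − £740,000) × 1.25% × 282/365 = £1,091.3014
Total = £2,000.1712

£2,000.17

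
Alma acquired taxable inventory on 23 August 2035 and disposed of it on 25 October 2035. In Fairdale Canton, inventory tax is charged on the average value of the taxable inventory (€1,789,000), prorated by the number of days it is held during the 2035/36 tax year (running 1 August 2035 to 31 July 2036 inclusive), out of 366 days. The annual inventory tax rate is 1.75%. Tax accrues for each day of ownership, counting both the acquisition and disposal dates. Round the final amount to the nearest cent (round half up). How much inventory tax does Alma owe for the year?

Days held (23 August – 25 October 2035): 64 out of 366
Tax = €1,789,000 × 1.75% × 64/366 = €5,474.5355

€5,474.54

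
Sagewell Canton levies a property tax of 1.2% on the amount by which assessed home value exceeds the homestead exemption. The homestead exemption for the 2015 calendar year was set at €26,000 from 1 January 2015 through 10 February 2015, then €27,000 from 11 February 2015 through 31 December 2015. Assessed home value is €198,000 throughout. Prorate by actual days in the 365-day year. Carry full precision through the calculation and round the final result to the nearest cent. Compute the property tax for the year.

€2,053.35

1 January – 10 February 2015: 41 days, exemption €26,000 → (€198,000 − €26,000) × 1.2% × 41/365 = €231.8466
11 February – 31 December 2015: 324 days, exemption €27,000 → (€198,000 − €27,000) × 1.2% × 324/365 = €1,821.5014
Total = €2,053.3479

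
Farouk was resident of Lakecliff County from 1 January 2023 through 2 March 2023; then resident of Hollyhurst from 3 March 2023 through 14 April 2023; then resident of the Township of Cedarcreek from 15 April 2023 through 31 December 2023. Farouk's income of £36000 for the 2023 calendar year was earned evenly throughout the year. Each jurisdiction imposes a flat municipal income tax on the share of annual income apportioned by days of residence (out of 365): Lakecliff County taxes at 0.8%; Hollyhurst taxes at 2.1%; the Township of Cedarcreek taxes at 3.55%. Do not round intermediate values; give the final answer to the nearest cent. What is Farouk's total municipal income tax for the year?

£1051.05

Lakecliff County, 1 January – 2 March 2023: 61 days → £36000 × 0.8% × 61/365 = £48.1315
Hollyhurst, 3 March – 14 April 2023: 43 days → £36000 × 2.1% × 43/365 = £89.0630
The Township of Cedarcreek, 15 April – 31 December 2023: 261 days → £36000 × 3.55% × 261/365 = £913.8575
Total = £1051.0521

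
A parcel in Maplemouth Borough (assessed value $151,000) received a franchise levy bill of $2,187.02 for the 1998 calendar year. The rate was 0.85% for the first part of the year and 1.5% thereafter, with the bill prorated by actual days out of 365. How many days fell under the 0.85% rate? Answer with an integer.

Let d = days at the first rate; then 365 − d days at the second rate.
$151,000 × [0.85%·d + 1.5%·(365−d)] / 365 = $2,187.02
Solving gives d = 29, so the new rate took effect on 30 January 1998.

29 days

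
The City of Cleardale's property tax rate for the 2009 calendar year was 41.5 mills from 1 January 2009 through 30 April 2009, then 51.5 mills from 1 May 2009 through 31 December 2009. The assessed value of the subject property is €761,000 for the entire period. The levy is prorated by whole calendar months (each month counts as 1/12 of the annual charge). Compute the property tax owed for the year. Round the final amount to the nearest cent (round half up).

€36,654.83

1 January – 30 April 2009: 4 months at 41.5 mills → €761,000 × 4.15% × 4/12 = €10,527.1667
1 May – 31 December 2009: 8 months at 51.5 mills → €761,000 × 5.15% × 8/12 = €26,127.6667
Total = €36,654.8333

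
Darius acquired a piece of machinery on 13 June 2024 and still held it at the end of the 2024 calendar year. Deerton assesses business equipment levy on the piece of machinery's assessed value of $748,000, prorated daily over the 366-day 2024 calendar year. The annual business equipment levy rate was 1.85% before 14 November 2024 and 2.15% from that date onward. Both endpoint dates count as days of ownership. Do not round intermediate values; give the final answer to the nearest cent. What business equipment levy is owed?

13 June – 13 November 2024: 154 days at 1.85% → $748,000 × 1.85% × 154/366 = $5,822.5464
14 November – 31 December 2024: 48 days at 2.15% → $748,000 × 2.15% × 48/366 = $2,109.1148
Total = $7,931.6612

$7,931.66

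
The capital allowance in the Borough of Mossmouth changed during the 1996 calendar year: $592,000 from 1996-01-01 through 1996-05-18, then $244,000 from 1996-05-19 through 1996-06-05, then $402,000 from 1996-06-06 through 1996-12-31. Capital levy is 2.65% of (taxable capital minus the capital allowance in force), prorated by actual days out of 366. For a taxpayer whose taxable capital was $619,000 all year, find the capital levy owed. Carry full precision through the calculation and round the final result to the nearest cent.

$4,044.22

1996-01-01 to 1996-05-18: 139 days, exemption $592,000 → ($619,000 − $592,000) × 2.65% × 139/366 = $271.7336
1996-05-19 to 1996-06-05: 18 days, exemption $244,000 → ($619,000 − $244,000) × 2.65% × 18/366 = $488.7295
1996-06-06 to 1996-12-31: 209 days, exemption $402,000 → ($619,000 − $402,000) × 2.65% × 209/366 = $3,283.7555
Total = $4,044.2186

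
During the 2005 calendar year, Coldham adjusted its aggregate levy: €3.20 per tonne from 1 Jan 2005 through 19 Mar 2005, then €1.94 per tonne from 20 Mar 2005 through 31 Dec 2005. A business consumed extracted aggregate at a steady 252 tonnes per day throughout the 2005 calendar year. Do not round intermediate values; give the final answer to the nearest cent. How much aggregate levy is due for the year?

€203,207.76

1 Jan – 19 Mar 2005: 78 days × 252 tonnes/day = 19,656 tonnes at €3.20/tonne → €62,899.20
20 Mar – 31 Dec 2005: 287 days × 252 tonnes/day = 72,324 tonnes at €1.94/tonne → €140,308.56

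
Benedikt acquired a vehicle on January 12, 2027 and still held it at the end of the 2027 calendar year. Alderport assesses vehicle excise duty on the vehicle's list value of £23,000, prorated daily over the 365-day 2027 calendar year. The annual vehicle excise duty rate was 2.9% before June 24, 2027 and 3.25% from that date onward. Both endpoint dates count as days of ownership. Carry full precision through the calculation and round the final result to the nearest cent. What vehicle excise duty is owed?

£689.02

January 12 – June 23, 2027: 163 days at 2.9% → £23,000 × 2.9% × 163/365 = £297.8658
June 24 – December 31, 2027: 191 days at 3.25% → £23,000 × 3.25% × 191/365 = £391.1575
Total = £689.0233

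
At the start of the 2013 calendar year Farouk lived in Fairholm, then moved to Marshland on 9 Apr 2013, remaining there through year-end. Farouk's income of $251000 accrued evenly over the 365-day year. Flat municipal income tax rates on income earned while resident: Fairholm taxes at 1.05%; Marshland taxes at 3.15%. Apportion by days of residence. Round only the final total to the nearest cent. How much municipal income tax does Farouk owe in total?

Fairholm, 1 Jan – 8 Apr 2013: 98 days → $251000 × 1.05% × 98/365 = $707.6137
Marshland, 9 Apr – 31 Dec 2013: 267 days → $251000 × 3.15% × 267/365 = $5783.6589
Total = $6491.2726

$6491.27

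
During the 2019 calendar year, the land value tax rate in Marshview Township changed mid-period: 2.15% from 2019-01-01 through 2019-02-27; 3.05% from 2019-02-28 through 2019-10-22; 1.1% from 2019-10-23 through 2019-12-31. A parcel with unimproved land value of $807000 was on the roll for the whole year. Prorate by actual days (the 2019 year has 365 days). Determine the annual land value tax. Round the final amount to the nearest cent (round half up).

$20441.42

2019-01-01 to 2019-02-27: 58 days at 2.15% → $807000 × 2.15% × 58/365 = $2757.0658
2019-02-28 to 2019-10-22: 237 days at 3.05% → $807000 × 3.05% × 237/365 = $15981.9164
2019-10-23 to 2019-12-31: 70 days at 1.1% → $807000 × 1.1% × 70/365 = $1702.4384
Total = $20441.4205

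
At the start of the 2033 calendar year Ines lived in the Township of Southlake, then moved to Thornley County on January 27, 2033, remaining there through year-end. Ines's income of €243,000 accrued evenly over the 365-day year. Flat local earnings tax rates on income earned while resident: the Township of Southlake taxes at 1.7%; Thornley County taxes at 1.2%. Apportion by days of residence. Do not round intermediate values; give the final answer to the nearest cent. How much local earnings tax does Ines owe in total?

The Township of Southlake, January 1 – January 26, 2033: 26 days → €243,000 × 1.7% × 26/365 = €294.2630
Thornley County, January 27 – December 31, 2033: 339 days → €243,000 × 1.2% × 339/365 = €2,708.2849
Total = €3,002.5479

€3,002.55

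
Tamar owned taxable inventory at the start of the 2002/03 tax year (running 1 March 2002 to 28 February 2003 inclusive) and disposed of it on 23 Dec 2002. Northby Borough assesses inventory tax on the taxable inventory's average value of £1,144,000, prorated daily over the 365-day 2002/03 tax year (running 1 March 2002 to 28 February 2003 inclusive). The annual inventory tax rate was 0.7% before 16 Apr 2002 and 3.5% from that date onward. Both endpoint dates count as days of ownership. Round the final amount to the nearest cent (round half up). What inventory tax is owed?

1 Mar – 15 Apr 2002: 46 days at 0.7% → £1,144,000 × 0.7% × 46/365 = £1,009.2274
16 Apr – 23 Dec 2002: 252 days at 3.5% → £1,144,000 × 3.5% × 252/365 = £27,644.0548
Total = £28,653.2822

£28,653.28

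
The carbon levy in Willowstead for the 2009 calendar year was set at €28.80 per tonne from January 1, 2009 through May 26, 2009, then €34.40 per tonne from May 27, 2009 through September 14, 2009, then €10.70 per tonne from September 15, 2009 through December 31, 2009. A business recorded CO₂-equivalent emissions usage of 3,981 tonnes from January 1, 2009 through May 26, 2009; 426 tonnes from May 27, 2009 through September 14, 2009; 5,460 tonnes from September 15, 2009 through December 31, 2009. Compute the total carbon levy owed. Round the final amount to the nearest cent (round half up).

January 1 – May 26, 2009: 3,981 tonnes at €28.80/tonne → €114,652.80
May 27 – September 14, 2009: 426 tonnes at €34.40/tonne → €14,654.40
September 15 – December 31, 2009: 5,460 tonnes at €10.70/tonne → €58,422.00

€187,729.20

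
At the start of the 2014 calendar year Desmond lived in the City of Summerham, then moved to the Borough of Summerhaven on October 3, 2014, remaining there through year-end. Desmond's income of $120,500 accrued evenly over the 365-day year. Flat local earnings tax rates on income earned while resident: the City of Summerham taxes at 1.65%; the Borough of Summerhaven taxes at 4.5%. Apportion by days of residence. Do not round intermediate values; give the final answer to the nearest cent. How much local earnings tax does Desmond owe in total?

$2,835.05

The City of Summerham, January 1 – October 2, 2014: 275 days → $120,500 × 1.65% × 275/365 = $1,497.9966
The Borough of Summerhaven, October 3 – December 31, 2014: 90 days → $120,500 × 4.5% × 90/365 = $1,337.0548
Total = $2,835.0514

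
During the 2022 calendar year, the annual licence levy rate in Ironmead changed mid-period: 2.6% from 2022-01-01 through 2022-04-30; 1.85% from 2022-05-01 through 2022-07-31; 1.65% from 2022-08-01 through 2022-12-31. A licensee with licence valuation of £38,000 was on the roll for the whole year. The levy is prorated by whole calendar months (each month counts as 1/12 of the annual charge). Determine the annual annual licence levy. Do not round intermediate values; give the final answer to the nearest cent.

2022-01-01 to 2022-04-30: 4 months at 2.6% → £38,000 × 2.6% × 4/12 = £329.3333
2022-05-01 to 2022-07-31: 3 months at 1.85% → £38,000 × 1.85% × 3/12 = £175.7500
2022-08-01 to 2022-12-31: 5 months at 1.65% → £38,000 × 1.65% × 5/12 = £261.2500
Total = £766.3333

£766.33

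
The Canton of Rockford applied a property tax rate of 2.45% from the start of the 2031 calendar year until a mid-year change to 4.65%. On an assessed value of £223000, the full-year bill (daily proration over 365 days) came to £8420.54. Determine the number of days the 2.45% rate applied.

Let d = days at the first rate; then 365 − d days at the second rate.
£223000 × [2.45%·d + 4.65%·(365−d)] / 365 = £8420.54
Solving gives d = 145, so the new rate took effect on 26 May 2031.

145 days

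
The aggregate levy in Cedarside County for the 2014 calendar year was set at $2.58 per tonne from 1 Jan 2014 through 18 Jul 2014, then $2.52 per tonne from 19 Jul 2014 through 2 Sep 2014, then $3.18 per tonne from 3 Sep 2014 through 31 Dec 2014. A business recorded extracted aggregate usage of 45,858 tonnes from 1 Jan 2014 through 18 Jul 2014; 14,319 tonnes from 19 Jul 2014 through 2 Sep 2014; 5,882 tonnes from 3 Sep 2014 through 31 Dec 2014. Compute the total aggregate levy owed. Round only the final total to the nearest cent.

1 Jan – 18 Jul 2014: 45,858 tonnes at $2.58/tonne → $118,313.64
19 Jul – 2 Sep 2014: 14,319 tonnes at $2.52/tonne → $36,083.88
3 Sep – 31 Dec 2014: 5,882 tonnes at $3.18/tonne → $18,704.76

$173,102.28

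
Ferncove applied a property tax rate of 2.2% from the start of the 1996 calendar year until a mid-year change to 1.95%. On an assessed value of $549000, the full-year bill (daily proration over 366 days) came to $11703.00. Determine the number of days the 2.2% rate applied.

266 days

Let d = days at the first rate; then 366 − d days at the second rate.
$549000 × [2.2%·d + 1.95%·(366−d)] / 366 = $11703.00
Solving gives d = 266, so the new rate took effect on September 23, 1996.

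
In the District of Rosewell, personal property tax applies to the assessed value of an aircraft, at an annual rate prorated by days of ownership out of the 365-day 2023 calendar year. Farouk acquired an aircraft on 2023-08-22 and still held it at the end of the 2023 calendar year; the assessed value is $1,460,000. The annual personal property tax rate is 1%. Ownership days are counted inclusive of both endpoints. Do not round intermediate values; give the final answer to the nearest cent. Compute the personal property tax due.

Days held (2023-08-22 to 2023-12-31): 132 out of 365
Tax = $1,460,000 × 1% × 132/365 = $5,280.0000

$5,280.00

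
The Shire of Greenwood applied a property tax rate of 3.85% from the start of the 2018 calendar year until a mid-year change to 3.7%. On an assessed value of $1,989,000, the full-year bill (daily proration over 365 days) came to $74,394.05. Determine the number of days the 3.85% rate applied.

Let d = days at the first rate; then 365 − d days at the second rate.
$1,989,000 × [3.85%·d + 3.7%·(365−d)] / 365 = $74,394.05
Solving gives d = 98, so the new rate took effect on 9 Apr 2018.

98 days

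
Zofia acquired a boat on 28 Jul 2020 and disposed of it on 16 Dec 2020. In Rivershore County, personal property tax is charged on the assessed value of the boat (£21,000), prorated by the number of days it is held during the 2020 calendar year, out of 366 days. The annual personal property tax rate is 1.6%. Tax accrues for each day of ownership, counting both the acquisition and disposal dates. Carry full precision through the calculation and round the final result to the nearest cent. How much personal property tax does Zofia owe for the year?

£130.36

Days held (28 Jul – 16 Dec 2020): 142 out of 366
Tax = £21,000 × 1.6% × 142/366 = £130.3607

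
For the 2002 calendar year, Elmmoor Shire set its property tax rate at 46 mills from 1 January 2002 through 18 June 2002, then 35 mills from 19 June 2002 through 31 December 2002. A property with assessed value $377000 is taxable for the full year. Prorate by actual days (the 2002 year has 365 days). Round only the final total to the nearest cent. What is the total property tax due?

$15115.12

1 January – 18 June 2002: 169 days at 46 mills → $377000 × 4.6% × 169/365 = $8029.5836
19 June – 31 December 2002: 196 days at 35 mills → $377000 × 3.5% × 196/365 = $7085.5342
Total = $15115.1178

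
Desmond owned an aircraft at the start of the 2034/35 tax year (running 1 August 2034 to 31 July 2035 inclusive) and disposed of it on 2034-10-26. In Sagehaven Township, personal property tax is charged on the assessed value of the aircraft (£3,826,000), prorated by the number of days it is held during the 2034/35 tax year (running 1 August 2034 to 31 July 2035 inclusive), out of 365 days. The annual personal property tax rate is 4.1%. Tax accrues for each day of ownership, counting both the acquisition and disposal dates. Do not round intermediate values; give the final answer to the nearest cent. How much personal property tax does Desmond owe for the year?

£37,389.98

Days held (2034-08-01 to 2034-10-26): 87 out of 365
Tax = £3,826,000 × 4.1% × 87/365 = £37,389.9781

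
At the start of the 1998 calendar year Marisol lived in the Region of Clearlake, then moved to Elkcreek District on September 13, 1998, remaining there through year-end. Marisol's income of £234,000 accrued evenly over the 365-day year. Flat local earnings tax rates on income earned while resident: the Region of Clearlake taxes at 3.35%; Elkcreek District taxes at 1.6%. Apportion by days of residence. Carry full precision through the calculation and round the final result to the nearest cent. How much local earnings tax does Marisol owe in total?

£6,604.89

The Region of Clearlake, January 1 – September 12, 1998: 255 days → £234,000 × 3.35% × 255/365 = £5,476.5616
Elkcreek District, September 13 – December 31, 1998: 110 days → £234,000 × 1.6% × 110/365 = £1,128.3288
Total = £6,604.8904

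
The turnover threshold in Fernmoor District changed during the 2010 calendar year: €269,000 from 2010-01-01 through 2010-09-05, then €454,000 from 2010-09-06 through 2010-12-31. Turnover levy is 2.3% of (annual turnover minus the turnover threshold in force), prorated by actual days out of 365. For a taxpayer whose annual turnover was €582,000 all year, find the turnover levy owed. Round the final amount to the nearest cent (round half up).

2010-01-01 to 2010-09-05: 248 days, exemption €269,000 → (€582,000 − €269,000) × 2.3% × 248/365 = €4,891.3753
2010-09-06 to 2010-12-31: 117 days, exemption €454,000 → (€582,000 − €454,000) × 2.3% × 117/365 = €943.6932
Total = €5,835.0685

€5,835.07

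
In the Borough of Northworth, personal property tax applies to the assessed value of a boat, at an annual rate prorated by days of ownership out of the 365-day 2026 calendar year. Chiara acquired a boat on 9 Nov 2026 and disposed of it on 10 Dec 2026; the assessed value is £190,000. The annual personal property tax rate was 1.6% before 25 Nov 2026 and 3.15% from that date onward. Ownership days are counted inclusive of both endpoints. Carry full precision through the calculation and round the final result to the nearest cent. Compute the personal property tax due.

9 Nov – 24 Nov 2026: 16 days at 1.6% → £190,000 × 1.6% × 16/365 = £133.2603
25 Nov – 10 Dec 2026: 16 days at 3.15% → £190,000 × 3.15% × 16/365 = £262.3562
Total = £395.6164

£395.62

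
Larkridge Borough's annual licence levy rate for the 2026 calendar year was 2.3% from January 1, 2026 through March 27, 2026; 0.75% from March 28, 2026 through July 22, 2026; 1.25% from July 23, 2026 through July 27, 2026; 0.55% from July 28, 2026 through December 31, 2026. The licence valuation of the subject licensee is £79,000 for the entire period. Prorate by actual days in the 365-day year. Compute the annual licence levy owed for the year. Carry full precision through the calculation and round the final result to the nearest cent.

£818.46

January 1 – March 27, 2026: 86 days at 2.3% → £79,000 × 2.3% × 86/365 = £428.1151
March 28 – July 22, 2026: 117 days at 0.75% → £79,000 × 0.75% × 117/365 = £189.9247
July 23 – July 27, 2026: 5 days at 1.25% → £79,000 × 1.25% × 5/365 = £13.5274
July 28 – December 31, 2026: 157 days at 0.55% → £79,000 × 0.55% × 157/365 = £186.8945
Total = £818.4616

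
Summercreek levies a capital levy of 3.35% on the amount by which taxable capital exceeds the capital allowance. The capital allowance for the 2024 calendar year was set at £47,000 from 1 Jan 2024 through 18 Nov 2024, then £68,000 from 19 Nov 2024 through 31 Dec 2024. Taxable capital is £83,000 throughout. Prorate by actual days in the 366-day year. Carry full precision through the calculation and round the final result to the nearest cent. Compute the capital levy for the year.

£1,123.35

1 Jan – 18 Nov 2024: 323 days, exemption £47,000 → (£83,000 − £47,000) × 3.35% × 323/366 = £1,064.3115
19 Nov – 31 Dec 2024: 43 days, exemption £68,000 → (£83,000 − £68,000) × 3.35% × 43/366 = £59.0369
Total = £1,123.3484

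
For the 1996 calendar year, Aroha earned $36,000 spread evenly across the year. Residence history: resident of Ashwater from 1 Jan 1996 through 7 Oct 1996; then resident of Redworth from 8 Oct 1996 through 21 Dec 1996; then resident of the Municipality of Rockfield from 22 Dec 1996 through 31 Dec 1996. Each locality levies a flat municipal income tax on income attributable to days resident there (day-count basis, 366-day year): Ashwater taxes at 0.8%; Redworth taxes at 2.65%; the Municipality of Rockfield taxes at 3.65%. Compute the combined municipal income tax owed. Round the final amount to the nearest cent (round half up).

Ashwater, 1 Jan – 7 Oct 1996: 281 days → $36,000 × 0.8% × 281/366 = $221.1148
Redworth, 8 Oct – 21 Dec 1996: 75 days → $36,000 × 2.65% × 75/366 = $195.4918
The Municipality of Rockfield, 22 Dec – 31 Dec 1996: 10 days → $36,000 × 3.65% × 10/366 = $35.9016
Total = $452.5082

$452.51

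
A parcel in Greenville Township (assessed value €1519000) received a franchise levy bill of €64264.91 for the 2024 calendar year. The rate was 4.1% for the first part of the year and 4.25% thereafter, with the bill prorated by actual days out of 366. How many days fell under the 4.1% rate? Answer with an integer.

47 days

Let d = days at the first rate; then 366 − d days at the second rate.
€1519000 × [4.1%·d + 4.25%·(366−d)] / 366 = €64264.91
Solving gives d = 47, so the new rate took effect on 17 Feb 2024.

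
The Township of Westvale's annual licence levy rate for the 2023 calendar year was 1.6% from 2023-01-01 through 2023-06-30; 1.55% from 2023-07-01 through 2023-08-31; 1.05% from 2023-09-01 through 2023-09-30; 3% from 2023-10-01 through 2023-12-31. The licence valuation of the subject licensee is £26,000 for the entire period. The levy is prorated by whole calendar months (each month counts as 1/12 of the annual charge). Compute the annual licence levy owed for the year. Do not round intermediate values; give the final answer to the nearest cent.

£492.92

2023-01-01 to 2023-06-30: 6 months at 1.6% → £26,000 × 1.6% × 6/12 = £208.0000
2023-07-01 to 2023-08-31: 2 months at 1.55% → £26,000 × 1.55% × 2/12 = £67.1667
2023-09-01 to 2023-09-30: 1 month at 1.05% → £26,000 × 1.05% × 1/12 = £22.7500
2023-10-01 to 2023-12-31: 3 months at 3% → £26,000 × 3% × 3/12 = £195.0000
Total = £492.9167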